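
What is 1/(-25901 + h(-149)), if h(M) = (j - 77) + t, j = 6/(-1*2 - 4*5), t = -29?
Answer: -11/286080 ≈ -3.8451e-5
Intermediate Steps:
j = -3/11 (j = 6/(-2 - 20) = 6/(-22) = 6*(-1/22) = -3/11 ≈ -0.27273)
h(M) = -1169/11 (h(M) = (-3/11 - 77) - 29 = -850/11 - 29 = -1169/11)
1/(-25901 + h(-149)) = 1/(-25901 - 1169/11) = 1/(-286080/11) = -11/286080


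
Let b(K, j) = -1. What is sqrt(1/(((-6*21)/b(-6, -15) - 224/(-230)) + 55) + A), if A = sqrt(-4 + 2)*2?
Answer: sqrt(2406605 + 875878658*I*sqrt(2))/20927 ≈ 1.1904 + 1.1881*I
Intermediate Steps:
A = 2*I*sqrt(2) (A = sqrt(-2)*2 = (I*sqrt(2))*2 = 2*I*sqrt(2) ≈ 2.8284*I)
sqrt(1/(((-6*21)/b(-6, -15) - 224/(-230)) + 55) + A) = sqrt(1/((-6*21/(-1) - 224/(-230)) + 55) + 2*I*sqrt(2)) = sqrt(1/((-126*(-1) - 224*(-1/230)) + 55) + 2*I*sqrt(2)) = sqrt(1/((126 + 112/115) + 55) + 2*I*sqrt(2)) = sqrt(1/(14602/115 + 55) + 2*I*sqrt(2)) = sqrt(1/(20927/115) + 2*I*sqrt(2)) = sqrt(115/20927 + 2*I*sqrt(2))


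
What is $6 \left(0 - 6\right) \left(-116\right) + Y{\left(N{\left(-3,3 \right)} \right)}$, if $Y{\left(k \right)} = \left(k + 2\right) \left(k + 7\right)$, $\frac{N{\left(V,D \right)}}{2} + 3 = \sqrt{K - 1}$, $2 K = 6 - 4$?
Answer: $4172$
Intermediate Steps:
$K = 1$ ($K = \frac{6 - 4}{2} = \frac{1}{2} \cdot 2 = 1$)
$N{\left(V,D \right)} = -6$ ($N{\left(V,D \right)} = -6 + 2 \sqrt{1 - 1} = -6 + 2 \sqrt{0} = -6 + 2 \cdot 0 = -6 + 0 = -6$)
$Y{\left(k \right)} = \left(2 + k\right) \left(7 + k\right)$
$6 \left(0 - 6\right) \left(-116\right) + Y{\left(N{\left(-3,3 \right)} \right)} = 6 \left(0 - 6\right) \left(-116\right) + \left(14 + \left(-6\right)^{2} + 9 \left(-6\right)\right) = 6 \left(-6\right) \left(-116\right) + \left(14 + 36 - 54\right) = \left(-36\right) \left(-116\right) - 4 = 4176 - 4 = 4172$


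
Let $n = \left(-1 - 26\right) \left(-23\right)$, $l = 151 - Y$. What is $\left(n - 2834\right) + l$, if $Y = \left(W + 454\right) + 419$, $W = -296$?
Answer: $-2639$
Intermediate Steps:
$Y = 577$ ($Y = \left(-296 + 454\right) + 419 = 158 + 419 = 577$)
$l = -426$ ($l = 151 - 577 = -426$)
$n = 621$ ($n = \left(-27\right) \left(-23\right) = 621$)
$\left(n - 2834\right) + l = \left(621 - 2834\right) - 426 = -2213 - 426 = -2639$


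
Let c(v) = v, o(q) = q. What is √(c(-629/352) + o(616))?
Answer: √4756466/88 ≈ 24.783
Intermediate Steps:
√(c(-629/352) + o(616)) = √(-629/352 + 616) = √(216203/352) = √4756466/88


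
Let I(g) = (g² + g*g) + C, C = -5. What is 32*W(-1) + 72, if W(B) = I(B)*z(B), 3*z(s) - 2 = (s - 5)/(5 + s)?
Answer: 56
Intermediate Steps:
I(g) = -5 + 2*g² (I(g) = (g² + g*g) - 5 = (g² + g²) - 5 = 2*g² - 5 = -5 + 2*g²)
z(s) = ⅔ + (-5 + s)/(3*(5 + s)) (z(s) = ⅔ + ((s - 5)/(5 + s))/3 = ⅔ + ((-5 + s)/(5 + s))/3 = ⅔ + (-5 + s)/(3*(5 + s)))
W(B) = (-5 + 2*B²)*(5/3 + B)/(5 + B) (W(B) = (-5 + 2*B²)*((5/3 + B)/(5 + B)) = (-5 + 2*B²)*(5/3 + B)/(5 + B))
32*W(-1) + 72 = 32*((-5 + 2*(-1)²)*(5 + 3*(-1))/(3*(5 - 1))) + 72 = 32*((⅓)*(-5 + 2*1)*(5 - 3)/4) + 72 = 32*((⅓)*(¼)*(-5 + 2)*2) + 72 = 32*((⅓)*(¼)*(-3)*2) + 72 = 32*(-½) + 72 = -16 + 72 = 56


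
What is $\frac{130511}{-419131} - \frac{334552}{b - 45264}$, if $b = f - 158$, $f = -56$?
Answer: $\frac{67142867527}{9530619809} \approx 7.045$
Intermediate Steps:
$b = -214$ ($b = -56 - 158 = -214$)
$\frac{130511}{-419131} - \frac{334552}{b - 45264} = \frac{130511}{-419131} - \frac{334552}{-214 - 45264} = 130511 \left(- \frac{1}{419131}\right) - \frac{334552}{-214 - 45264} = - \frac{130511}{419131} - \frac{334552}{-45478} = - \frac{130511}{419131} - - \frac{167276}{22739} = - \frac{130511}{419131} + \frac{167276}{22739} = \frac{67142867527}{9530619809}$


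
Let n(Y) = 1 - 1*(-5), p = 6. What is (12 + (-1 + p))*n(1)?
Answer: 102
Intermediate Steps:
n(Y) = 6 (n(Y) = 1 + 5 = 6)
(12 + (-1 + p))*n(1) = (12 + (-1 + 6))*6 = (12 + 5)*6 = 17*6 = 102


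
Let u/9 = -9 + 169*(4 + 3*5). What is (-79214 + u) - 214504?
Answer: -264900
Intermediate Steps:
u = 28818 (u = 9*(-9 + 169*(4 + 3*5)) = 9*(-9 + 169*(4 + 15)) = 9*(-9 + 169*19) = 9*(-9 + 3211) = 9*3202 = 28818)
(-79214 + u) - 214504 = (-79214 + 28818) - 214504 = -50396 - 214504 = -264900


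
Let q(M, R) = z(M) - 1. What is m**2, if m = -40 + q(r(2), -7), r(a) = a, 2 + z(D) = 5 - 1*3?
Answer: 1681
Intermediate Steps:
z(D) = 0 (z(D) = -2 + (5 - 1*3) = -2 + (5 - 3) = -2 + 2 = 0)
q(M, R) = -1 (q(M, R) = 0 - 1 = -1)
m = -41 (m = -40 - 1 = -41)
m**2 = (-41)**2 = 1681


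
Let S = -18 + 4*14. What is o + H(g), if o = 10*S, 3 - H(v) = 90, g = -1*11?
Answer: 293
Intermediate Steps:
g = -11
S = 38 (S = -18 + 56 = 38)
H(v) = -87 (H(v) = 3 - 1*90 = 3 - 90 = -87)
o = 380 (o = 10*38 = 380)
o + H(g) = 380 - 87 = 293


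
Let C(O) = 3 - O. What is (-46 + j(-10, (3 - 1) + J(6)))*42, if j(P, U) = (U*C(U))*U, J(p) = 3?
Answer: -4032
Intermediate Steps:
j(P, U) = U**2*(3 - U) (j(P, U) = (U*(3 - U))*U = U**2*(3 - U))
(-46 + j(-10, (3 - 1) + J(6)))*42 = (-46 + ((3 - 1) + 3)**2*(3 - ((3 - 1) + 3)))*42 = (-46 + (2 + 3)**2*(3 - (2 + 3)))*42 = (-46 + 5**2*(3 - 1*5))*42 = (-46 + 25*(3 - 5))*42 = (-46 + 25*(-2))*42 = (-46 - 50)*42 = -96*42 = -4032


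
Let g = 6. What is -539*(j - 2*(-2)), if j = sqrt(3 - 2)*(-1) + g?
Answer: -4851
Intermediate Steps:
j = 5 (j = sqrt(3 - 2)*(-1) + 6 = sqrt(1)*(-1) + 6 = 1*(-1) + 6 = -1 + 6 = 5)
-539*(j - 2*(-2)) = -539*(5 - 2*(-2)) = -539*(5 + 4) = -539*9 = -4851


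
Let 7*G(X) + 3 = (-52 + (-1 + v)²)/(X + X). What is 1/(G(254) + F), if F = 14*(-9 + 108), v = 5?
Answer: 889/1231764 ≈ 0.00072173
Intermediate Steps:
G(X) = -3/7 - 18/(7*X) (G(X) = -3/7 + ((-52 + (-1 + 5)²)/(X + X))/7 = -3/7 + ((-52 + 4²)/((2*X)))/7 = -3/7 + ((-52 + 16)*(1/(2*X)))/7 = -3/7 + (-18/X)/7 = -3/7 - 18/(7*X))
F = 1386 (F = 14*99 = 1386)
1/(G(254) + F) = 1/((3/7)*(-6 - 1*254)/254 + 1386) = 1/((3/7)*(1/254)*(-6 - 254) + 1386) = 1/((3/7)*(1/254)*(-260) + 1386) = 1/(-390/889 + 1386) = 1/(1231764/889) = 889/1231764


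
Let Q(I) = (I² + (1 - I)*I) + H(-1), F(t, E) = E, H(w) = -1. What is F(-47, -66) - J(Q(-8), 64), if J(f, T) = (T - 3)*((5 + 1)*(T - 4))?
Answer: -22026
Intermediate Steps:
Q(I) = -1 + I² + I*(1 - I) (Q(I) = (I² + (1 - I)*I) - 1 = (I² + I*(1 - I)) - 1 = -1 + I² + I*(1 - I))
J(f, T) = (-24 + 6*T)*(-3 + T) (J(f, T) = (-3 + T)*(6*(-4 + T)) = (-3 + T)*(-24 + 6*T) = (-24 + 6*T)*(-3 + T))
F(-47, -66) - J(Q(-8), 64) = -66 - (72 - 42*64 + 6*64²) = -66 - (72 - 2688 + 6*4096) = -66 - (72 - 2688 + 24576) = -66 - 1*21960 = -66 - 21960 = -22026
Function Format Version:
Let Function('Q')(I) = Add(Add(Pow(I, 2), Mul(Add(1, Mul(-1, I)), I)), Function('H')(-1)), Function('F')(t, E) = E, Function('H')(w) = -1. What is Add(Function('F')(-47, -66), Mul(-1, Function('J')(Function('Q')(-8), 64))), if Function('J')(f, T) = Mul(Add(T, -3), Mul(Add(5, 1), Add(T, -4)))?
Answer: -22026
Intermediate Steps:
Function('Q')(I) = Add(-1, Pow(I, 2), Mul(I, Add(1, Mul(-1, I)))) (Function('Q')(I) = Add(Add(Pow(I, 2), Mul(Add(1, Mul(-1, I)), I)), -1) = Add(Add(Pow(I, 2), Mul(I, Add(1, Mul(-1, I)))), -1) = Add(-1, Pow(I, 2), Mul(I, Add(1, Mul(-1, I)))))
Function('J')(f, T) = Mul(Add(-24, Mul(6, T)), Add(-3, T)) (Function('J')(f, T) = Mul(Add(-3, T), Mul(6, Add(-4, T))) = Mul(Add(-3, T), Add(-24, Mul(6, T))) = Mul(Add(-24, Mul(6, T)), Add(-3, T)))
Add(Function('F')(-47, -66), Mul(-1, Function('J')(Function('Q')(-8), 64))) = Add(-66, Mul(-1, Add(72, Mul(-42, 64), Mul(6, Pow(64, 2))))) = Add(-66, Mul(-1, Add(72, -2688, Mul(6, 4096)))) = Add(-66, Mul(-1, Add(72, -2688, 24576))) = Add(-66, Mul(-1, 21960)) = Add(-66, -21960) = -22026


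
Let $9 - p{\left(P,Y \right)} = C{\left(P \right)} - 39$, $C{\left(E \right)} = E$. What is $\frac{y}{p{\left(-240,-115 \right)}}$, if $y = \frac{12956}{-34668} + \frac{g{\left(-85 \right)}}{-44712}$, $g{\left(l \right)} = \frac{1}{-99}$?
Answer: $- \frac{177004765}{136406654208} \approx -0.0012976$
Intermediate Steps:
$g{\left(l \right)} = - \frac{1}{99}$
$p{\left(P,Y \right)} = 48 - P$ ($p{\left(P,Y \right)} = 9 - \left(P - 39\right) = 9 - \left(-39 + P\right) = 48 - P$)
$y = - \frac{177004765}{473634216}$ ($y = \frac{12956}{-34668} - \frac{1}{99 \left(-44712\right)} = 12956 \left(- \frac{1}{34668}\right) - - \frac{1}{4426488} = - \frac{3239}{8667} + \frac{1}{4426488} = - \frac{177004765}{473634216} \approx -0.37372$)
$\frac{y}{p{\left(-240,-115 \right)}} = - \frac{177004765}{473634216 \left(48 - -240\right)} = - \frac{177004765}{473634216 \left(48 + 240\right)} = - \frac{177004765}{473634216 \cdot 288} = \left(- \frac{177004765}{473634216}\right) \frac{1}{288} = - \frac{177004765}{136406654208}$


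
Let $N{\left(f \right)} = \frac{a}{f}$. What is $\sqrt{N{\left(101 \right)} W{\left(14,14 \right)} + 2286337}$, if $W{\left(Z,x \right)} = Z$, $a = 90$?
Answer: $\frac{\sqrt{23323050997}}{101} \approx 1512.1$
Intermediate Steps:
$N{\left(f \right)} = \frac{90}{f}$
$\sqrt{N{\left(101 \right)} W{\left(14,14 \right)} + 2286337} = \sqrt{\frac{90}{101} \cdot 14 + 2286337} = \sqrt{\frac{1260}{101} + 2286337} = \sqrt{\frac{230921297}{101}} = \frac{\sqrt{23323050997}}{101}$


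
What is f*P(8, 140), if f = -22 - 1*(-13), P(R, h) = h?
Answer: -1260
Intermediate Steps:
f = -9 (f = -22 + 13 = -9)
f*P(8, 140) = -9*140 = -1260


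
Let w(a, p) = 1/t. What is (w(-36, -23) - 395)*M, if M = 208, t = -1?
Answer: -82368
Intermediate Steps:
w(a, p) = -1 (w(a, p) = 1/(-1) = -1)
(w(-36, -23) - 395)*M = (-1 - 395)*208 = -396*208 = -82368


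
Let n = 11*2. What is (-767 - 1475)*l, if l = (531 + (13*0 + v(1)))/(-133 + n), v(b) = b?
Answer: 1192744/111 ≈ 10745.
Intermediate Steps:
n = 22
l = -532/111 (l = (531 + (13*0 + 1))/(-133 + 22) = (531 + (0 + 1))/(-111) = (531 + 1)*(-1/111) = 532*(-1/111) = -532/111 ≈ -4.7928)
(-767 - 1475)*l = (-767 - 1475)*(-532/111) = -2242*(-532/111) = 1192744/111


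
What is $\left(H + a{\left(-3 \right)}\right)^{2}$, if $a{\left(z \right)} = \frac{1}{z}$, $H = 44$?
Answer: $\frac{17161}{9} \approx 1906.8$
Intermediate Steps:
$\left(H + a{\left(-3 \right)}\right)^{2} = \left(44 + \frac{1}{-3}\right)^{2} = \left(44 - \frac{1}{3}\right)^{2} = \left(\frac{131}{3}\right)^{2} = \frac{17161}{9}$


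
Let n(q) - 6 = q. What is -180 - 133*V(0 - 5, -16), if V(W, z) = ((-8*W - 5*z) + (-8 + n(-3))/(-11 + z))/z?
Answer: 353825/432 ≈ 819.04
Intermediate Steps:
n(q) = 6 + q
V(W, z) = (-8*W - 5*z - 5/(-11 + z))/z (V(W, z) = ((-8*W - 5*z) + (-8 + (6 - 3))/(-11 + z))/z = ((-8*W - 5*z) + (-8 + 3)/(-11 + z))/z = ((-8*W - 5*z) - 5/(-11 + z))/z = (-8*W - 5*z - 5/(-11 + z))/z)
-180 - 133*V(0 - 5, -16) = -180 - 133*(-5 - 5*(-16)² + 55*(-16) + 88*(0 - 5) - 8*(0 - 5)*(-16))/((-16)*(-11 - 16)) = -180 - (-133)*(-5 - 5*256 - 880 + 88*(-5) - 8*(-5)*(-16))/(16*(-27)) = -180 - (-133)*(-1)*(-5 - 1280 - 880 - 440 - 640)/(16*27) = -180 - (-133)*(-1)*(-3245)/(16*27) = -180 - 133*(-3245/432) = -180 + 431585/432 = 353825/432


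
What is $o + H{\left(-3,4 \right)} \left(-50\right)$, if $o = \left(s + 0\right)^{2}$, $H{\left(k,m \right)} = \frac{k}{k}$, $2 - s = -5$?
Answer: $-1$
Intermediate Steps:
$s = 7$ ($s = 2 - -5 = 2 + 5 = 7$)
$H{\left(k,m \right)} = 1$
$o = 49$ ($o = \left(7 + 0\right)^{2} = 7^{2} = 49$)
$o + H{\left(-3,4 \right)} \left(-50\right) = 49 + 1 \left(-50\right) = 49 - 50 = -1$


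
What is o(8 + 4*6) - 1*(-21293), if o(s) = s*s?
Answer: 22317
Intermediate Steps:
o(s) = s**2
o(8 + 4*6) - 1*(-21293) = (8 + 4*6)**2 - 1*(-21293) = (8 + 24)**2 + 21293 = 32**2 + 21293 = 1024 + 21293 = 22317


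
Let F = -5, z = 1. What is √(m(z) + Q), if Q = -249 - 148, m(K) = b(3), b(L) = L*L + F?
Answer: I*√393 ≈ 19.824*I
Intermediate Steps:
b(L) = -5 + L² (b(L) = L*L - 5 = L² - 5 = -5 + L²)
m(K) = 4 (m(K) = -5 + 3² = -5 + 9 = 4)
Q = -397
√(m(z) + Q) = √(4 - 397) = √(-393) = I*√393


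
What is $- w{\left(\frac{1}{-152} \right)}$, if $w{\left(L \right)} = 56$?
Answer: $-56$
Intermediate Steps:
$- w{\left(\frac{1}{-152} \right)} = \left(-1\right) 56 = -56$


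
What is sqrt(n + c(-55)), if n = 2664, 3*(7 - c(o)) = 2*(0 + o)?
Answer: sqrt(24369)/3 ≈ 52.035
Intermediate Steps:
c(o) = 7 - 2*o/3 (c(o) = 7 - 2*(0 + o)/3 = 7 - 2*o/3)
sqrt(n + c(-55)) = sqrt(2664 + (7 - 2/3*(-55))) = sqrt(2664 + (7 + 110/3)) = sqrt(2664 + 131/3) = sqrt(8123/3) = sqrt(24369)/3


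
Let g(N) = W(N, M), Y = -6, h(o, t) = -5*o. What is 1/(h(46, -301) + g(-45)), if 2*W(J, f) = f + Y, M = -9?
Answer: -2/475 ≈ -0.0042105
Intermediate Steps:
W(J, f) = -3 + f/2 (W(J, f) = (f - 6)/2 = (-6 + f)/2 = -3 + f/2)
g(N) = -15/2 (g(N) = -3 + (½)*(-9) = -3 - 9/2 = -15/2)
1/(h(46, -301) + g(-45)) = 1/(-5*46 - 15/2) = 1/(-230 - 15/2) = 1/(-475/2) = -2/475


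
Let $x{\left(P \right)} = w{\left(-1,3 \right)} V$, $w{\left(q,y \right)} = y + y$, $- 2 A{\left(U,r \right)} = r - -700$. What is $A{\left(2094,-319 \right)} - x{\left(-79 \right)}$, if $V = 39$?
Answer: $- \frac{849}{2} \approx -424.5$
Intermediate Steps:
$A{\left(U,r \right)} = -350 - \frac{r}{2}$ ($A{\left(U,r \right)} = - \frac{r - -700}{2} = - \frac{r + 700}{2} = - \frac{700 + r}{2} = -350 - \frac{r}{2}$)
$w{\left(q,y \right)} = 2 y$
$x{\left(P \right)} = 234$ ($x{\left(P \right)} = 2 \cdot 3 \cdot 39 = 6 \cdot 39 = 234$)
$A{\left(2094,-319 \right)} - x{\left(-79 \right)} = \left(-350 - - \frac{319}{2}\right) - 234 = \left(-350 + \frac{319}{2}\right) - 234 = - \frac{381}{2} - 234 = - \frac{849}{2}$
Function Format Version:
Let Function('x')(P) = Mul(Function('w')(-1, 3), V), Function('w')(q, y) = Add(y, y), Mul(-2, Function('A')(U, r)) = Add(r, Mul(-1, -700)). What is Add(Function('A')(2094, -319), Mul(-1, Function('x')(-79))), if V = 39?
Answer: Rational(-849, 2) ≈ -424.50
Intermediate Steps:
Function('A')(U, r) = Add(-350, Mul(Rational(-1, 2), r)) (Function('A')(U, r) = Mul(Rational(-1, 2), Add(r, Mul(-1, -700))) = Mul(Rational(-1, 2), Add(r, 700)) = Mul(Rational(-1, 2), Add(700, r)) = Add(-350, Mul(Rational(-1, 2), r)))
Function('w')(q, y) = Mul(2, y)
Function('x')(P) = 234 (Function('x')(P) = Mul(Mul(2, 3), 39) = Mul(6, 39) = 234)
Add(Function('A')(2094, -319), Mul(-1, Function('x')(-79))) = Add(Add(-350, Mul(Rational(-1, 2), -319)), Mul(-1, 234)) = Add(Add(-350, Rational(319, 2)), -234) = Add(Rational(-381, 2), -234) = Rational(-849, 2)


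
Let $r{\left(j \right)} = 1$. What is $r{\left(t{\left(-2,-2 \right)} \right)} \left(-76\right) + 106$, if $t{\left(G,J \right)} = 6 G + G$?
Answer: $30$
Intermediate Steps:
$t{\left(G,J \right)} = 7 G$
$r{\left(t{\left(-2,-2 \right)} \right)} \left(-76\right) + 106 = 1 \left(-76\right) + 106 = -76 + 106 = 30$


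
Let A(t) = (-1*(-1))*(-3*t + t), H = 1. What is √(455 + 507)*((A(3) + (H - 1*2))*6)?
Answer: -42*√962 ≈ -1302.7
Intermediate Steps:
A(t) = -2*t (A(t) = 1*(-2*t) = -2*t)
√(455 + 507)*((A(3) + (H - 1*2))*6) = √(455 + 507)*((-2*3 + (1 - 1*2))*6) = √962*((-6 + (1 - 2))*6) = √962*((-6 - 1)*6) = √962*(-7*6) = √962*(-42) = -42*√962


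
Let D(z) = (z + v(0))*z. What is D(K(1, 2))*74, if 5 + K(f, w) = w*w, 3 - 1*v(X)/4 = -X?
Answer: -814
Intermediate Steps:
v(X) = 12 + 4*X (v(X) = 12 - (-4)*X = 12 + 4*X)
K(f, w) = -5 + w**2 (K(f, w) = -5 + w*w = -5 + w**2)
D(z) = z*(12 + z) (D(z) = (z + (12 + 4*0))*z = (z + (12 + 0))*z = (z + 12)*z = (12 + z)*z = z*(12 + z))
D(K(1, 2))*74 = ((-5 + 2**2)*(12 + (-5 + 2**2)))*74 = ((-5 + 4)*(12 + (-5 + 4)))*74 = -(12 - 1)*74 = -1*11*74 = -11*74 = -814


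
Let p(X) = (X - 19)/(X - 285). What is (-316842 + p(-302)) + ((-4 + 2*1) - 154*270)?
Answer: -210394567/587 ≈ -3.5842e+5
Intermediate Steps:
p(X) = (-19 + X)/(-285 + X)
(-316842 + p(-302)) + ((-4 + 2*1) - 154*270) = (-316842 + (-19 - 302)/(-285 - 302)) + ((-4 + 2*1) - 154*270) = (-316842 - 321/(-587)) + ((-4 + 2) - 41580) = (-316842 - 1/587*(-321)) + (-2 - 41580) = (-316842 + 321/587) - 41582 = -185985933/587 - 41582 = -210394567/587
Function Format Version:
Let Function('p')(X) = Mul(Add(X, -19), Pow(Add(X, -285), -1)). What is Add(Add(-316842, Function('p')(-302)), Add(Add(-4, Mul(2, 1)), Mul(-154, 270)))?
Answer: Rational(-210394567, 587) ≈ -3.5842e+5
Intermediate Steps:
Function('p')(X) = Mul(Pow(Add(-285, X), -1), Add(-19, X)) (Function('p')(X) = Mul(Add(-19, X), Pow(Add(-285, X), -1)) = Mul(Pow(Add(-285, X), -1), Add(-19, X)))
Add(Add(-316842, Function('p')(-302)), Add(Add(-4, Mul(2, 1)), Mul(-154, 270))) = Add(Add(-316842, Mul(Pow(Add(-285, -302), -1), Add(-19, -302))), Add(Add(-4, Mul(2, 1)), Mul(-154, 270))) = Add(Add(-316842, Mul(Pow(-587, -1), -321)), Add(Add(-4, 2), -41580)) = Add(Add(-316842, Mul(Rational(-1, 587), -321)), Add(-2, -41580)) = Add(Add(-316842, Rational(321, 587)), -41582) = Add(Rational(-185985933, 587), -41582) = Rational(-210394567, 587)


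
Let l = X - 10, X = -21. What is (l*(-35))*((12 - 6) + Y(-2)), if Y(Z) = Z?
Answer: 4340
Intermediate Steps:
l = -31 (l = -21 - 10 = -31)
(l*(-35))*((12 - 6) + Y(-2)) = (-31*(-35))*((12 - 6) - 2) = 1085*(6 - 2) = 1085*4 = 4340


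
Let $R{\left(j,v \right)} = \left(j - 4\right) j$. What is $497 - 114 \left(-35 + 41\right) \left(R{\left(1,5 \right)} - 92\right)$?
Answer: $65477$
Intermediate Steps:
$R{\left(j,v \right)} = j \left(-4 + j\right)$ ($R{\left(j,v \right)} = \left(-4 + j\right) j = j \left(-4 + j\right)$)
$497 - 114 \left(-35 + 41\right) \left(R{\left(1,5 \right)} - 92\right) = 497 - 114 \left(-35 + 41\right) \left(1 \left(-4 + 1\right) - 92\right) = 497 - 114 \cdot 6 \left(1 \left(-3\right) - 92\right) = 497 - 114 \cdot 6 \left(-3 - 92\right) = 497 - 114 \cdot 6 \left(-95\right) = 497 - -64980 = 497 + 64980 = 65477$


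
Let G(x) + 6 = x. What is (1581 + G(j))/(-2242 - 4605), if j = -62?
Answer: -1513/6847 ≈ -0.22097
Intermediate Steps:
G(x) = -6 + x
(1581 + G(j))/(-2242 - 4605) = (1581 + (-6 - 62))/(-2242 - 4605) = (1581 - 68)/(-6847) = 1513*(-1/6847) = -1513/6847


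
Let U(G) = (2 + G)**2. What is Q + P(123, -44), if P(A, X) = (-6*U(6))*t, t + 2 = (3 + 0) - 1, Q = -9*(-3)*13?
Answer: 351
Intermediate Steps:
Q = 351 (Q = 27*13 = 351)
t = 0 (t = -2 + ((3 + 0) - 1) = -2 + (3 - 1) = -2 + 2 = 0)
P(A, X) = 0 (P(A, X) = -6*(2 + 6)**2*0 = -6*8**2*0 = -6*64*0 = -384*0 = 0)
Q + P(123, -44) = 351 + 0 = 351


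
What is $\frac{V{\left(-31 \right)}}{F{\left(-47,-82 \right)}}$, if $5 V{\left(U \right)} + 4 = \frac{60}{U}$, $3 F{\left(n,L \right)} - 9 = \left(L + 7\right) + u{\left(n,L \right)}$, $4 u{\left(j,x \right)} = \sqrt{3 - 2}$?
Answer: $\frac{2208}{40765} \approx 0.054164$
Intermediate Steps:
$u{\left(j,x \right)} = \frac{1}{4}$ ($u{\left(j,x \right)} = \frac{\sqrt{3 - 2}}{4} = \frac{\sqrt{1}}{4} = \frac{1}{4} \cdot 1 = \frac{1}{4}$)
$F{\left(n,L \right)} = \frac{65}{12} + \frac{L}{3}$ ($F{\left(n,L \right)} = 3 + \frac{\left(L + 7\right) + \frac{1}{4}}{3} = 3 + \frac{\left(7 + L\right) + \frac{1}{4}}{3} = 3 + \frac{\frac{29}{4} + L}{3} = 3 + \left(\frac{29}{12} + \frac{L}{3}\right) = \frac{65}{12} + \frac{L}{3}$)
$V{\left(U \right)} = - \frac{4}{5} + \frac{12}{U}$ ($V{\left(U \right)} = - \frac{4}{5} + \frac{60 \frac{1}{U}}{5} = - \frac{4}{5} + \frac{12}{U}$)
$\frac{V{\left(-31 \right)}}{F{\left(-47,-82 \right)}} = \frac{- \frac{4}{5} + \frac{12}{-31}}{\frac{65}{12} + \frac{1}{3} \left(-82\right)} = \frac{- \frac{4}{5} + 12 \left(- \frac{1}{31}\right)}{\frac{65}{12} - \frac{82}{3}} = \frac{- \frac{4}{5} - \frac{12}{31}}{- \frac{263}{12}} = \left(- \frac{184}{155}\right) \left(- \frac{12}{263}\right) = \frac{2208}{40765}$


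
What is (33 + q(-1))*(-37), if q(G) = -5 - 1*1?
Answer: -999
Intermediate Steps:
q(G) = -6 (q(G) = -5 - 1 = -6)
(33 + q(-1))*(-37) = (33 - 6)*(-37) = 27*(-37) = -999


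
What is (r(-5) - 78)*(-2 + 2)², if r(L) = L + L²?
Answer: 0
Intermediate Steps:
(r(-5) - 78)*(-2 + 2)² = (-5*(1 - 5) - 78)*(-2 + 2)² = (-5*(-4) - 78)*0² = (20 - 78)*0 = -58*0 = 0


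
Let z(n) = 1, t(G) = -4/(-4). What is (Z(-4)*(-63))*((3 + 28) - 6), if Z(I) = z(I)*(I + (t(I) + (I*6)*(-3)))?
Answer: -108675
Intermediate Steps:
t(G) = 1 (t(G) = -4*(-1/4) = 1)
Z(I) = 1 - 17*I (Z(I) = 1*(I + (1 + (I*6)*(-3))) = 1*(I + (1 + (6*I)*(-3))) = 1*(I + (1 - 18*I)) = 1*(1 - 17*I) = 1 - 17*I)
(Z(-4)*(-63))*((3 + 28) - 6) = ((1 - 17*(-4))*(-63))*((3 + 28) - 6) = ((1 + 68)*(-63))*(31 - 6) = (69*(-63))*25 = -4347*25 = -108675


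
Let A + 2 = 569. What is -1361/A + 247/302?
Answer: -270973/171234 ≈ -1.5825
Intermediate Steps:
A = 567 (A = -2 + 569 = 567)
-1361/A + 247/302 = -1361/567 + 247/302 = -270973/171234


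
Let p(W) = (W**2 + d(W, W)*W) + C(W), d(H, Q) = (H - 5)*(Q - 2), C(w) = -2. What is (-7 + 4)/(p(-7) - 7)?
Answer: 3/716 ≈ 0.0041899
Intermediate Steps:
d(H, Q) = (-5 + H)*(-2 + Q)
p(W) = -2 + W**2 + W*(10 + W**2 - 7*W) (p(W) = (W**2 + (10 - 5*W - 2*W + W*W)*W) - 2 = (W**2 + (10 - 5*W - 2*W + W**2)*W) - 2 = (W**2 + (10 + W**2 - 7*W)*W) - 2 = (W**2 + W*(10 + W**2 - 7*W)) - 2 = -2 + W**2 + W*(10 + W**2 - 7*W))
(-7 + 4)/(p(-7) - 7) = (-7 + 4)/((-2 + (-7)**3 - 6*(-7)**2 + 10*(-7)) - 7) = -3/((-2 - 343 - 6*49 - 70) - 7) = -3/((-2 - 343 - 294 - 70) - 7) = -3/(-709 - 7) = -3/(-716) = -3*(-1/716) = 3/716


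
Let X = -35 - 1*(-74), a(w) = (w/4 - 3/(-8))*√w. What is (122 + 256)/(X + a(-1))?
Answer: 943488/97345 - 3024*I/97345 ≈ 9.6922 - 0.031065*I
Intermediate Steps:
a(w) = √w*(3/8 + w/4) (a(w) = (w*(¼) - 3*(-⅛))*√w = (w/4 + 3/8)*√w = (3/8 + w/4)*√w = √w*(3/8 + w/4))
X = 39 (X = -35 + 74 = 39)
(122 + 256)/(X + a(-1)) = (122 + 256)/(39 + √(-1)*(3 + 2*(-1))/8) = 378/(39 + I*(3 - 2)/8) = 378/(39 + (⅛)*I*1) = 378/(39 + I/8) = 378*(64*(39 - I/8)/97345) = 24192*(39 - I/8)/97345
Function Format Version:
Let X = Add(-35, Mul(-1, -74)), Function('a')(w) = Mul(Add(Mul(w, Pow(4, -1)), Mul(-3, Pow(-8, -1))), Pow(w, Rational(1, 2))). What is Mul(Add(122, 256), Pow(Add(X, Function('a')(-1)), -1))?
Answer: Add(Rational(943488, 97345), Mul(Rational(-3024, 97345), I)) ≈ Add(9.6922, Mul(-0.031065, I))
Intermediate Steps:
Function('a')(w) = Mul(Pow(w, Rational(1, 2)), Add(Rational(3, 8), Mul(Rational(1, 4), w))) (Function('a')(w) = Mul(Add(Mul(w, Rational(1, 4)), Mul(-3, Rational(-1, 8))), Pow(w, Rational(1, 2))) = Mul(Add(Mul(Rational(1, 4), w), Rational(3, 8)), Pow(w, Rational(1, 2))) = Mul(Add(Rational(3, 8), Mul(Rational(1, 4), w)), Pow(w, Rational(1, 2))) = Mul(Pow(w, Rational(1, 2)), Add(Rational(3, 8), Mul(Rational(1, 4), w))))
X = 39 (X = Add(-35, 74) = 39)
Mul(Add(122, 256), Pow(Add(X, Function('a')(-1)), -1)) = Mul(Add(122, 256), Pow(Add(39, Mul(Rational(1, 8), Pow(-1, Rational(1, 2)), Add(3, Mul(2, -1)))), -1)) = Mul(378, Pow(Add(39, Mul(Rational(1, 8), I, Add(3, -2))), -1)) = Mul(378, Pow(Add(39, Mul(Rational(1, 8), I, 1)), -1)) = Mul(378, Pow(Add(39, Mul(Rational(1, 8), I)), -1)) = Mul(378, Mul(Rational(64, 97345), Add(39, Mul(Rational(-1, 8), I)))) = Mul(Rational(24192, 97345), Add(39, Mul(Rational(-1, 8), I)))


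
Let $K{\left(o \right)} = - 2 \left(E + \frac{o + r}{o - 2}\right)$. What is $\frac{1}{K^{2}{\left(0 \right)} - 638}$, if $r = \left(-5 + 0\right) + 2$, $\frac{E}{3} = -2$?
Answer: $- \frac{1}{557} \approx -0.0017953$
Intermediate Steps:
$E = -6$ ($E = 3 \left(-2\right) = -6$)
$r = -3$ ($r = -5 + 2 = -3$)
$K{\left(o \right)} = 12 - \frac{2 \left(-3 + o\right)}{-2 + o}$ ($K{\left(o \right)} = - 2 \left(-6 + \frac{o - 3}{o - 2}\right) = - 2 \left(-6 + \frac{-3 + o}{-2 + o}\right) = 12 - \frac{2 \left(-3 + o\right)}{-2 + o}$)
$\frac{1}{K^{2}{\left(0 \right)} - 638} = \frac{1}{\left(\frac{2 \left(-9 + 5 \cdot 0\right)}{-2 + 0}\right)^{2} - 638} = \frac{1}{\left(\frac{2 \left(-9 + 0\right)}{-2}\right)^{2} - 638} = \frac{1}{\left(2 \left(- \frac{1}{2}\right) \left(-9\right)\right)^{2} - 638} = \frac{1}{9^{2} - 638} = \frac{1}{81 - 638} = \frac{1}{-557} = - \frac{1}{557}$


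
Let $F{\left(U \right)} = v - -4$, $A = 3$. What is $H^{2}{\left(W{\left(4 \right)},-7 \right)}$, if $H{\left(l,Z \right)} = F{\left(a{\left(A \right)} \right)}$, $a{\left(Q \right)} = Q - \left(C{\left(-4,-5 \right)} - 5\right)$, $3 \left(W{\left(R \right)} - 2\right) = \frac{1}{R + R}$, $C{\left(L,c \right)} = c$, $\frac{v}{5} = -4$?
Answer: $256$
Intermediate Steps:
$v = -20$ ($v = 5 \left(-4\right) = -20$)
$W{\left(R \right)} = 2 + \frac{1}{6 R}$ ($W{\left(R \right)} = 2 + \frac{1}{3 \left(R + R\right)} = 2 + \frac{1}{3 \cdot 2 R} = 2 + \frac{\frac{1}{2} \frac{1}{R}}{3} = 2 + \frac{1}{6 R}$)
$a{\left(Q \right)} = 10 + Q$ ($a{\left(Q \right)} = Q - \left(-5 - 5\right) = Q - -10 = Q + 10 = 10 + Q$)
$F{\left(U \right)} = -16$ ($F{\left(U \right)} = -20 - -4 = -20 + 4 = -16$)
$H{\left(l,Z \right)} = -16$
$H^{2}{\left(W{\left(4 \right)},-7 \right)} = \left(-16\right)^{2} = 256$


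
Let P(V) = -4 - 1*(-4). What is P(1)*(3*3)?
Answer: 0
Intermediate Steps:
P(V) = 0 (P(V) = -4 + 4 = 0)
P(1)*(3*3) = 0*(3*3) = 0*9 = 0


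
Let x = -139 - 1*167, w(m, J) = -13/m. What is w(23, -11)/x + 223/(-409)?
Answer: -1564157/2878542 ≈ -0.54339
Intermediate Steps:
x = -306 (x = -139 - 167 = -306)
w(23, -11)/x + 223/(-409) = -13/23/(-306) + 223/(-409) = -13*1/23*(-1/306) + 223*(-1/409) = -13/23*(-1/306) - 223/409 = 13/7038 - 223/409 = -1564157/2878542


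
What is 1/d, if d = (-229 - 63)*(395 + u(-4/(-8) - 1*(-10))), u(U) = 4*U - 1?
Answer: -1/127312 ≈ -7.8547e-6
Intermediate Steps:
u(U) = -1 + 4*U
d = -127312 (d = (-229 - 63)*(395 + (-1 + 4*(-4/(-8) - 1*(-10)))) = -292*(395 + (-1 + 4*(-4*(-1/8) + 10))) = -292*(395 + (-1 + 4*(1/2 + 10))) = -292*(395 + (-1 + 4*(21/2))) = -292*(395 + (-1 + 42)) = -292*(395 + 41) = -292*436 = -127312)
1/d = 1/(-127312) = -1/127312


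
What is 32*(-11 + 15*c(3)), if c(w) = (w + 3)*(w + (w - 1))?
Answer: 14048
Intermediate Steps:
c(w) = (-1 + 2*w)*(3 + w) (c(w) = (3 + w)*(w + (-1 + w)) = (3 + w)*(-1 + 2*w) = (-1 + 2*w)*(3 + w))
32*(-11 + 15*c(3)) = 32*(-11 + 15*(-3 + 2*3**2 + 5*3)) = 32*(-11 + 15*(-3 + 2*9 + 15)) = 32*(-11 + 15*(-3 + 18 + 15)) = 32*(-11 + 15*30) = 32*(-11 + 450) = 32*439 = 14048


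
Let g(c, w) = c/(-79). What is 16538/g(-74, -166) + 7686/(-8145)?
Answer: 591160557/33485 ≈ 17655.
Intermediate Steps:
g(c, w) = -c/79 (g(c, w) = c*(-1/79) = -c/79)
16538/g(-74, -166) + 7686/(-8145) = 16538/((-1/79*(-74))) + 7686/(-8145) = 16538/(74/79) + 7686*(-1/8145) = 16538*(79/74) - 854/905 = 653251/37 - 854/905 = 591160557/33485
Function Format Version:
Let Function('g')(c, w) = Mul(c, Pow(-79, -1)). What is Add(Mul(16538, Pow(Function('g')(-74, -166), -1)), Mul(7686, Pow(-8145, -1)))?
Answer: Rational(591160557, 33485) ≈ 17655.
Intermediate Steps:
Function('g')(c, w) = Mul(Rational(-1, 79), c) (Function('g')(c, w) = Mul(c, Rational(-1, 79)) = Mul(Rational(-1, 79), c))
Add(Mul(16538, Pow(Function('g')(-74, -166), -1)), Mul(7686, Pow(-8145, -1))) = Add(Mul(16538, Pow(Mul(Rational(-1, 79), -74), -1)), Mul(7686, Pow(-8145, -1))) = Add(Mul(16538, Pow(Rational(74, 79), -1)), Mul(7686, Rational(-1, 8145))) = Add(Mul(16538, Rational(79, 74)), Rational(-854, 905)) = Add(Rational(653251, 37), Rational(-854, 905)) = Rational(591160557, 33485)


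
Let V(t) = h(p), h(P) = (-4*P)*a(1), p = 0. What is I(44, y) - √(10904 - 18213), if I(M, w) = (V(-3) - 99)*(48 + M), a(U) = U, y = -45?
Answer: -9108 - I*√7309 ≈ -9108.0 - 85.493*I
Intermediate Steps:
h(P) = -4*P (h(P) = -4*P*1 = -4*P)
V(t) = 0 (V(t) = -4*0 = 0)
I(M, w) = -4752 - 99*M (I(M, w) = (0 - 99)*(48 + M) = -99*(48 + M) = -4752 - 99*M)
I(44, y) - √(10904 - 18213) = (-4752 - 99*44) - √(10904 - 18213) = (-4752 - 4356) - √(-7309) = -9108 - I*√7309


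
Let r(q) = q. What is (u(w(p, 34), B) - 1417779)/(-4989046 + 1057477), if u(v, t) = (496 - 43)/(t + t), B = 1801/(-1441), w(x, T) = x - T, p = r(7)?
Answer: 1702497577/4720503846 ≈ 0.36066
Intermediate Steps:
p = 7
B = -1801/1441 (B = 1801*(-1/1441) = -1801/1441 ≈ -1.2498)
u(v, t) = 453/(2*t) (u(v, t) = 453/((2*t)) = 453*(1/(2*t)) = 453/(2*t))
(u(w(p, 34), B) - 1417779)/(-4989046 + 1057477) = (453/(2*(-1801/1441)) - 1417779)/(-4989046 + 1057477) = ((453/2)*(-1441/1801) - 1417779)/(-3931569) = (-652773/3602 - 1417779)*(-1/3931569) = -5107492731/3602*(-1/3931569) = 1702497577/4720503846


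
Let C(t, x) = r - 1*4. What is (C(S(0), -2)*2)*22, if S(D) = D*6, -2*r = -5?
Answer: -66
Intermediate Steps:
r = 5/2 (r = -½*(-5) = 5/2 ≈ 2.5000)
S(D) = 6*D
C(t, x) = -3/2 (C(t, x) = 5/2 - 1*4 = 5/2 - 4 = -3/2)
(C(S(0), -2)*2)*22 = -3/2*2*22 = -3*22 = -66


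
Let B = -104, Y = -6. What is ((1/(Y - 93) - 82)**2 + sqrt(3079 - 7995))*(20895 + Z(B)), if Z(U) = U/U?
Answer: 1377425892256/9801 + 41792*I*sqrt(1229) ≈ 1.4054e+8 + 1.4651e+6*I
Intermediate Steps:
Z(U) = 1
((1/(Y - 93) - 82)**2 + sqrt(3079 - 7995))*(20895 + Z(B)) = ((1/(-6 - 93) - 82)**2 + sqrt(3079 - 7995))*(20895 + 1) = ((1/(-99) - 82)**2 + sqrt(-4916))*20896 = ((-1/99 - 82)**2 + 2*I*sqrt(1229))*20896 = ((-8119/99)**2 + 2*I*sqrt(1229))*20896 = (65918161/9801 + 2*I*sqrt(1229))*20896 = 1377425892256/9801 + 41792*I*sqrt(1229)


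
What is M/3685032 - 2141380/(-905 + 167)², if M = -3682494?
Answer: -137454195643/27875424564 ≈ -4.9310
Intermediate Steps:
M/3685032 - 2141380/(-905 + 167)² = -3682494/3685032 - 2141380/(-905 + 167)² = -3682494*1/3685032 - 2141380/((-738)²) = -204583/204724 - 2141380/544644 = -204583/204724 - 2141380*1/544644 = -204583/204724 - 535345/136161 = -137454195643/27875424564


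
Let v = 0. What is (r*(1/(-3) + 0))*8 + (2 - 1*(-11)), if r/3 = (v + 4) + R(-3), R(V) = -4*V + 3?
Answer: -139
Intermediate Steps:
R(V) = 3 - 4*V
r = 57 (r = 3*((0 + 4) + (3 - 4*(-3))) = 3*(4 + (3 + 12)) = 3*(4 + 15) = 3*19 = 57)
(r*(1/(-3) + 0))*8 + (2 - 1*(-11)) = (57*(1/(-3) + 0))*8 + (2 - 1*(-11)) = (57*(-⅓ + 0))*8 + (2 + 11) = (57*(-⅓))*8 + 13 = -19*8 + 13 = -152 + 13 = -139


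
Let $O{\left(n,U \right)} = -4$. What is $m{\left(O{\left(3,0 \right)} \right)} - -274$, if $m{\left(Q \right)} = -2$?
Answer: $272$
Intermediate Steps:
$m{\left(O{\left(3,0 \right)} \right)} - -274 = -2 - -274 = -2 + 274 = 272$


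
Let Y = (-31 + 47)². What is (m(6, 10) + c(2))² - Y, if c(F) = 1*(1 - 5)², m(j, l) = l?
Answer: 420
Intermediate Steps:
Y = 256 (Y = 16² = 256)
c(F) = 16 (c(F) = 1*(-4)² = 1*16 = 16)
(m(6, 10) + c(2))² - Y = (10 + 16)² - 1*256 = 26² - 256 = 676 - 256 = 420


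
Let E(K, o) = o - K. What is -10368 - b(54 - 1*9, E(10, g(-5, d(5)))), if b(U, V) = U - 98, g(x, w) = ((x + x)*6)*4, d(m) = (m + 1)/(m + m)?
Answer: -10315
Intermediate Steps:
d(m) = (1 + m)/(2*m) (d(m) = (1 + m)/((2*m)) = (1 + m)*(1/(2*m)) = (1 + m)/(2*m))
g(x, w) = 48*x (g(x, w) = ((2*x)*6)*4 = (12*x)*4 = 48*x)
b(U, V) = -98 + U
-10368 - b(54 - 1*9, E(10, g(-5, d(5)))) = -10368 - (-98 + (54 - 1*9)) = -10368 - (-98 + (54 - 9)) = -10368 - (-98 + 45) = -10368 - 1*(-53) = -10368 + 53 = -10315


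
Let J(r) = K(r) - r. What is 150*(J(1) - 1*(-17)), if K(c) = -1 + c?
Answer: 2400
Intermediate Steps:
J(r) = -1 (J(r) = (-1 + r) - r = -1)
150*(J(1) - 1*(-17)) = 150*(-1 - 1*(-17)) = 150*(-1 + 17) = 150*16 = 2400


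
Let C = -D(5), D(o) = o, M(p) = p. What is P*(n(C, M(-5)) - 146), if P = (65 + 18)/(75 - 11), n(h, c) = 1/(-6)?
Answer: -72791/384 ≈ -189.56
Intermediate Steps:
C = -5 (C = -1*5 = -5)
n(h, c) = -⅙
P = 83/64 ≈ 1.2969
P*(n(C, M(-5)) - 146) = 83*(-⅙ - 146)/64 = (83/64)*(-877/6) = -72791/384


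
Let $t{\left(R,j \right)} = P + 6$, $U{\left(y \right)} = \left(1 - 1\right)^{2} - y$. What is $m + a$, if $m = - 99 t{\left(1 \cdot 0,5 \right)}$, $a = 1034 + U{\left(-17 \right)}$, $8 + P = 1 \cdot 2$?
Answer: $1051$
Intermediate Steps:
$U{\left(y \right)} = - y$ ($U{\left(y \right)} = 0^{2} - y = 0 - y = - y$)
$P = -6$ ($P = -8 + 1 \cdot 2 = -8 + 2 = -6$)
$a = 1051$ ($a = 1034 - -17 = 1034 + 17 = 1051$)
$t{\left(R,j \right)} = 0$ ($t{\left(R,j \right)} = -6 + 6 = 0$)
$m = 0$ ($m = \left(-99\right) 0 = 0$)
$m + a = 0 + 1051 = 1051$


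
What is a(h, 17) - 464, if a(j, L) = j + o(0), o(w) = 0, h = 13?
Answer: -451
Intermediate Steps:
a(j, L) = j (a(j, L) = j + 0 = j)
a(h, 17) - 464 = 13 - 464 = -451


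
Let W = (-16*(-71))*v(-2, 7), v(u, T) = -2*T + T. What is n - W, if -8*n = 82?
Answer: 31767/4 ≈ 7941.8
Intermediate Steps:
v(u, T) = -T
n = -41/4 (n = -⅛*82 = -41/4 ≈ -10.250)
W = -7952 (W = (-16*(-71))*(-1*7) = 1136*(-7) = -7952)
n - W = -41/4 - 1*(-7952) = -41/4 + 7952 = 31767/4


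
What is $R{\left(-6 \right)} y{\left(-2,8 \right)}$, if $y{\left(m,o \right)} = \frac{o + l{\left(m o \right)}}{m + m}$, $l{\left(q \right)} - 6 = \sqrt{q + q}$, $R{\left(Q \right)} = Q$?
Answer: $21 + 6 i \sqrt{2} \approx 21.0 + 8.4853 i$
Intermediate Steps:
$l{\left(q \right)} = 6 + \sqrt{2} \sqrt{q}$ ($l{\left(q \right)} = 6 + \sqrt{q + q} = 6 + \sqrt{2 q} = 6 + \sqrt{2} \sqrt{q}$)
$y{\left(m,o \right)} = \frac{6 + o + \sqrt{2} \sqrt{m o}}{2 m}$ ($y{\left(m,o \right)} = \frac{o + \left(6 + \sqrt{2} \sqrt{m o}\right)}{m + m} = \frac{6 + o + \sqrt{2} \sqrt{m o}}{2 m}$)
$R{\left(-6 \right)} y{\left(-2,8 \right)} = - 6 \frac{6 + 8 + \sqrt{2} \sqrt{\left(-2\right) 8}}{2 \left(-2\right)} = - 6 \cdot \frac{1}{2} \left(- \frac{1}{2}\right) \left(6 + 8 + \sqrt{2} \sqrt{-16}\right) = - 6 \cdot \frac{1}{2} \left(- \frac{1}{2}\right) \left(6 + 8 + \sqrt{2} \cdot 4 i\right) = - 6 \cdot \frac{1}{2} \left(- \frac{1}{2}\right) \left(6 + 8 + 4 i \sqrt{2}\right) = - 6 \cdot \frac{1}{2} \left(- \frac{1}{2}\right) \left(14 + 4 i \sqrt{2}\right) = - 6 \left(- \frac{7}{2} - i \sqrt{2}\right) = 21 + 6 i \sqrt{2}$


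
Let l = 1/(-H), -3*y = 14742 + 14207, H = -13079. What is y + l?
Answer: -378623968/39237 ≈ -9649.7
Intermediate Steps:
y = -28949/3 (y = -(14742 + 14207)/3 = -1/3*28949 = -28949/3 ≈ -9649.7)
l = 1/13079 (l = 1/(-1*(-13079)) = 1/13079 ≈ 7.6458e-5)
y + l = -28949/3 + 1/13079 = -378623968/39237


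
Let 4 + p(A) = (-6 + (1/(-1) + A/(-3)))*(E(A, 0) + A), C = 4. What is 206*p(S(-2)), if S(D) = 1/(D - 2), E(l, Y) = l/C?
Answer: -36359/96 ≈ -378.74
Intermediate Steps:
E(l, Y) = l/4
S(D) = 1/(-2 + D)
p(A) = -4 + 5*A*(-7 - A/3)/4 (p(A) = -4 + (-6 + (1/(-1) + A/(-3)))*(A/4 + A) = -4 + (-6 + (1*(-1) + A*(-1/3)))*(5*A/4) = -4 + (-6 + (-1 - A/3))*(5*A/4) = -4 + (-7 - A/3)*(5*A/4) = -4 + 5*A*(-7 - A/3)/4)
206*p(S(-2)) = 206*(-4 - 35/(4*(-2 - 2)) - 5/(12*(-2 - 2)**2)) = 206*(-4 - 35/4/(-4) - 5*(1/(-4))**2/12) = 206*(-4 - 35/4*(-1/4) - 5*(-1/4)**2/12) = 206*(-4 + 35/16 - 5/12*1/16) = 206*(-4 + 35/16 - 5/192) = 206*(-353/192) = -36359/96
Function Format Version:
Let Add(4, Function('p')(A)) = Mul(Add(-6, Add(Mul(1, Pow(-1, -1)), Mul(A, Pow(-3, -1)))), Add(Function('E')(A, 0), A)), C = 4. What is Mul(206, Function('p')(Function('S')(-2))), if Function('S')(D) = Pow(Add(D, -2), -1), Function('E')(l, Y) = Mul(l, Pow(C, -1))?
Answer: Rational(-36359, 96) ≈ -378.74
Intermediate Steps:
Function('E')(l, Y) = Mul(Rational(1, 4), l) (Function('E')(l, Y) = Mul(l, Pow(4, -1)) = Mul(l, Rational(1, 4)) = Mul(Rational(1, 4), l))
Function('S')(D) = Pow(Add(-2, D), -1)
Function('p')(A) = Add(-4, Mul(Rational(5, 4), A, Add(-7, Mul(Rational(-1, 3), A)))) (Function('p')(A) = Add(-4, Mul(Add(-6, Add(Mul(1, Pow(-1, -1)), Mul(A, Pow(-3, -1)))), Add(Mul(Rational(1, 4), A), A))) = Add(-4, Mul(Add(-6, Add(Mul(1, -1), Mul(A, Rational(-1, 3)))), Mul(Rational(5, 4), A))) = Add(-4, Mul(Add(-6, Add(-1, Mul(Rational(-1, 3), A))), Mul(Rational(5, 4), A))) = Add(-4, Mul(Add(-7, Mul(Rational(-1, 3), A)), Mul(Rational(5, 4), A))) = Add(-4, Mul(Rational(5, 4), A, Add(-7, Mul(Rational(-1, 3), A)))))
Mul(206, Function('p')(Function('S')(-2))) = Mul(206, Add(-4, Mul(Rational(-35, 4), Pow(Add(-2, -2), -1)), Mul(Rational(-5, 12), Pow(Pow(Add(-2, -2), -1), 2)))) = Mul(206, Add(-4, Mul(Rational(-35, 4), Pow(-4, -1)), Mul(Rational(-5, 12), Pow(Pow(-4, -1), 2)))) = Mul(206, Add(-4, Mul(Rational(-35, 4), Rational(-1, 4)), Mul(Rational(-5, 12), Pow(Rational(-1, 4), 2)))) = Mul(206, Add(-4, Rational(35, 16), Mul(Rational(-5, 12), Rational(1, 16)))) = Mul(206, Add(-4, Rational(35, 16), Rational(-5, 192))) = Mul(206, Rational(-353, 192)) = Rational(-36359, 96)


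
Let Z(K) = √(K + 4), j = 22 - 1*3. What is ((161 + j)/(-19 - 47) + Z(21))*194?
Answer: 4850/11 ≈ 440.91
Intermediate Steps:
j = 19 (j = 22 - 3 = 19)
Z(K) = √(4 + K)
((161 + j)/(-19 - 47) + Z(21))*194 = ((161 + 19)/(-19 - 47) + √(4 + 21))*194 = (180/(-66) + √25)*194 = (180*(-1/66) + 5)*194 = (-30/11 + 5)*194 = (25/11)*194 = 4850/11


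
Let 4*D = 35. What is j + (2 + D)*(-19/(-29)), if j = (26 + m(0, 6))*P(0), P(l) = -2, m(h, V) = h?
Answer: -5215/116 ≈ -44.957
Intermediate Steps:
D = 35/4 (D = (¼)*35 = 35/4 ≈ 8.7500)
j = -52 (j = (26 + 0)*(-2) = 26*(-2) = -52)
j + (2 + D)*(-19/(-29)) = -52 + (2 + 35/4)*(-19/(-29)) = -52 + 43*(-19*(-1/29))/4 = -52 + (43/4)*(19/29) = -52 + 817/116 = -5215/116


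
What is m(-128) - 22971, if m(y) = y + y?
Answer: -23227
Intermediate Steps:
m(y) = 2*y
m(-128) - 22971 = 2*(-128) - 22971 = -256 - 22971 = -23227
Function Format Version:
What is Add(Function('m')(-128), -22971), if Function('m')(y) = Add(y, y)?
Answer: -23227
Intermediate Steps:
Function('m')(y) = Mul(2, y)
Add(Function('m')(-128), -22971) = Add(Mul(2, -128), -22971) = Add(-256, -22971) = -23227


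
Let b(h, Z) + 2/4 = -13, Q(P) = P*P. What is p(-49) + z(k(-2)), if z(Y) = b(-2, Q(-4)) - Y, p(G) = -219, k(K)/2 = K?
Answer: -457/2 ≈ -228.50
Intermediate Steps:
k(K) = 2*K
Q(P) = P²
b(h, Z) = -27/2 (b(h, Z) = -½ - 13 = -27/2)
z(Y) = -27/2 - Y
p(-49) + z(k(-2)) = -219 + (-27/2 - 2*(-2)) = -219 + (-27/2 - 1*(-4)) = -219 + (-27/2 + 4) = -219 - 19/2 = -457/2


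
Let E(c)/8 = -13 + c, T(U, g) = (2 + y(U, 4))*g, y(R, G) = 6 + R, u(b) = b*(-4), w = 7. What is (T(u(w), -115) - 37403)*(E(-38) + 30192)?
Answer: -1045507752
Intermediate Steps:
u(b) = -4*b
T(U, g) = g*(8 + U) (T(U, g) = (2 + (6 + U))*g = (8 + U)*g = g*(8 + U))
E(c) = -104 + 8*c (E(c) = 8*(-13 + c) = -104 + 8*c)
(T(u(w), -115) - 37403)*(E(-38) + 30192) = (-115*(8 - 4*7) - 37403)*((-104 + 8*(-38)) + 30192) = (-115*(8 - 28) - 37403)*((-104 - 304) + 30192) = (-115*(-20) - 37403)*(-408 + 30192) = (2300 - 37403)*29784 = -35103*29784 = -1045507752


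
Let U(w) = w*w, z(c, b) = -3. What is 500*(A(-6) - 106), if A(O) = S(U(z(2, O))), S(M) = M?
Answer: -48500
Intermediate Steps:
U(w) = w²
A(O) = 9 (A(O) = (-3)² = 9)
500*(A(-6) - 106) = 500*(9 - 106) = 500*(-97) = -48500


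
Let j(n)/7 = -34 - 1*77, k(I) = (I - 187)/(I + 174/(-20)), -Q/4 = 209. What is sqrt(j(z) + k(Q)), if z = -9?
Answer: 3*I*sqrt(6150438087)/8447 ≈ 27.853*I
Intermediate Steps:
Q = -836 (Q = -4*209 = -836)
k(I) = (-187 + I)/(-87/10 + I) (k(I) = (-187 + I)/(I + 174*(-1/20)) = (-187 + I)/(I - 87/10) = (-187 + I)/(-87/10 + I))
j(n) = -777 (j(n) = 7*(-34 - 1*77) = 7*(-34 - 77) = 7*(-111) = -777)
sqrt(j(z) + k(Q)) = sqrt(-777 + 10*(-187 - 836)/(-87 + 10*(-836))) = sqrt(-777 + 10*(-1023)/(-87 - 8360)) = sqrt(-777 + 10*(-1023)/(-8447)) = sqrt(-777 + 10*(-1/8447)*(-1023)) = sqrt(-777 + 10230/8447) = sqrt(-6553089/8447) = 3*I*sqrt(6150438087)/8447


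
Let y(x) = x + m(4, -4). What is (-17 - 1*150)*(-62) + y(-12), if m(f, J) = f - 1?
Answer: 10345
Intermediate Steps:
m(f, J) = -1 + f
y(x) = 3 + x (y(x) = x + (-1 + 4) = x + 3 = 3 + x)
(-17 - 1*150)*(-62) + y(-12) = (-17 - 1*150)*(-62) + (3 - 12) = (-17 - 150)*(-62) - 9 = -167*(-62) - 9 = 10354 - 9 = 10345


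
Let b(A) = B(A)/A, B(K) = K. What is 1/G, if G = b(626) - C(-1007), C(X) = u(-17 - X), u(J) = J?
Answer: -1/989 ≈ -0.0010111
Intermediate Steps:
C(X) = -17 - X
b(A) = 1 (b(A) = A/A = 1)
G = -989 (G = 1 - (-17 - 1*(-1007)) = 1 - (-17 + 1007) = 1 - 1*990 = 1 - 990 = -989)
1/G = 1/(-989) = -1/989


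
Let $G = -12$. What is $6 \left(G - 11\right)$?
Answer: $-138$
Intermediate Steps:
$6 \left(G - 11\right) = 6 \left(-12 - 11\right) = 6 \left(-23\right) = -138$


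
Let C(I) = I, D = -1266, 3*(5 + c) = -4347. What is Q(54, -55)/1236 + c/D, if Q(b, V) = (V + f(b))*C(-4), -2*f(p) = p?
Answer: 92183/65199 ≈ 1.4139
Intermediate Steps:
c = -1454 (c = -5 + (⅓)*(-4347) = -5 - 1449 = -1454)
f(p) = -p/2
Q(b, V) = -4*V + 2*b (Q(b, V) = (V - b/2)*(-4) = -4*V + 2*b)
Q(54, -55)/1236 + c/D = (-4*(-55) + 2*54)/1236 - 1454/(-1266) = (220 + 108)*(1/1236) - 1454*(-1/1266) = 328*(1/1236) + 727/633 = 82/309 + 727/633 = 92183/65199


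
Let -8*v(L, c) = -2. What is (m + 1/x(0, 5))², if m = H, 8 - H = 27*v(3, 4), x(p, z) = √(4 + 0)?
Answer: 49/16 ≈ 3.0625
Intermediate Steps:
x(p, z) = 2 (x(p, z) = √4 = 2)
v(L, c) = ¼ (v(L, c) = -⅛*(-2) = ¼)
H = 5/4 (H = 8 - 27/4 = 5/4 ≈ 1.2500)
m = 5/4 ≈ 1.2500
(m + 1/x(0, 5))² = (5/4 + 1/2)² = (5/4 + ½)² = (7/4)² = 49/16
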